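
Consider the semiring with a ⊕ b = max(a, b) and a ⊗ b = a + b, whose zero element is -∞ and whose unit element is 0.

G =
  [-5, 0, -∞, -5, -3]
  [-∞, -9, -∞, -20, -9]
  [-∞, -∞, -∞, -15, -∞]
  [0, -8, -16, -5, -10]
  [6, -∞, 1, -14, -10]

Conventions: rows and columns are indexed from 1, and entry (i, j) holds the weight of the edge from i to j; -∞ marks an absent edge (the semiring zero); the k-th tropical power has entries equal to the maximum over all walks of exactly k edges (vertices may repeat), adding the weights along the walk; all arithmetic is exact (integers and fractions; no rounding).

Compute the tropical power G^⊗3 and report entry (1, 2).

G^⊗2:
  [3, -5, -2, -10, -8]
  [-3, -18, -8, -23, -18]
  [-15, -23, -31, -20, -25]
  [-4, 0, -9, -5, -3]
  [1, 6, -9, 1, 3]
G^⊗3:
  [-2, 3, -7, -2, 0]
  [-8, -3, -17, -8, -6]
  [-19, -15, -24, -20, -18]
  [3, -4, -2, -9, -7]
  [9, 1, 4, -4, -2]
Key observation: the optimum is the walk 1->5->1->2, with weight (-3) + 6 + 0 = 3.
Optimal value attained by: walk 1->5->1->2.
Answer: (G^⊗3)[1][2] = 3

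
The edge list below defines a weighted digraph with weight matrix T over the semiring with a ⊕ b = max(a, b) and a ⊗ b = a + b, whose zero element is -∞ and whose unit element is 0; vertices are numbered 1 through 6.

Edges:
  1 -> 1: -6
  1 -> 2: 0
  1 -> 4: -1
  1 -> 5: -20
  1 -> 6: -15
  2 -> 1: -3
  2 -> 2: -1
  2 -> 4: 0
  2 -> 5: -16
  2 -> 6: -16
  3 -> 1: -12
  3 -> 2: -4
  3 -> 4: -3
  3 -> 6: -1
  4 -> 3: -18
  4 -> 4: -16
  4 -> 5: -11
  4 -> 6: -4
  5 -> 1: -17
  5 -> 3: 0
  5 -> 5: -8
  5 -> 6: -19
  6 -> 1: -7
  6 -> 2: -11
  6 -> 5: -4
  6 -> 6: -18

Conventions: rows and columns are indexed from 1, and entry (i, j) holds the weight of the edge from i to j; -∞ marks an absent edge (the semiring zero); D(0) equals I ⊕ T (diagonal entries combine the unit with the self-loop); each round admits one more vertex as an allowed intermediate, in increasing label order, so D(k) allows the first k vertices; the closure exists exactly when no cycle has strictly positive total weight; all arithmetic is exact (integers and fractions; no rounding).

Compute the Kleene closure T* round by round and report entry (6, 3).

D(0):
  [0, 0, -∞, -1, -20, -15]
  [-3, 0, -∞, 0, -16, -16]
  [-12, -4, 0, -3, -∞, -1]
  [-∞, -∞, -18, 0, -11, -4]
  [-17, -∞, 0, -∞, 0, -19]
  [-7, -11, -∞, -∞, -4, 0]
D(1):
  [0, 0, -∞, -1, -20, -15]
  [-3, 0, -∞, 0, -16, -16]
  [-12, -4, 0, -3, -32, -1]
  [-∞, -∞, -18, 0, -11, -4]
  [-17, -17, 0, -18, 0, -19]
  [-7, -7, -∞, -8, -4, 0]
D(2):
  [0, 0, -∞, 0, -16, -15]
  [-3, 0, -∞, 0, -16, -16]
  [-7, -4, 0, -3, -20, -1]
  [-∞, -∞, -18, 0, -11, -4]
  [-17, -17, 0, -17, 0, -19]
  [-7, -7, -∞, -7, -4, 0]
D(3):
  [0, 0, -∞, 0, -16, -15]
  [-3, 0, -∞, 0, -16, -16]
  [-7, -4, 0, -3, -20, -1]
  [-25, -22, -18, 0, -11, -4]
  [-7, -4, 0, -3, 0, -1]
  [-7, -7, -∞, -7, -4, 0]
D(4):
  [0, 0, -18, 0, -11, -4]
  [-3, 0, -18, 0, -11, -4]
  [-7, -4, 0, -3, -14, -1]
  [-25, -22, -18, 0, -11, -4]
  [-7, -4, 0, -3, 0, -1]
  [-7, -7, -25, -7, -4, 0]
D(5):
  [0, 0, -11, 0, -11, -4]
  [-3, 0, -11, 0, -11, -4]
  [-7, -4, 0, -3, -14, -1]
  [-18, -15, -11, 0, -11, -4]
  [-7, -4, 0, -3, 0, -1]
  [-7, -7, -4, -7, -4, 0]
D(6):
  [0, 0, -8, 0, -8, -4]
  [-3, 0, -8, 0, -8, -4]
  [-7, -4, 0, -3, -5, -1]
  [-11, -11, -8, 0, -8, -4]
  [-7, -4, 0, -3, 0, -1]
  [-7, -7, -4, -7, -4, 0]
Answer: T*[6][3] = -4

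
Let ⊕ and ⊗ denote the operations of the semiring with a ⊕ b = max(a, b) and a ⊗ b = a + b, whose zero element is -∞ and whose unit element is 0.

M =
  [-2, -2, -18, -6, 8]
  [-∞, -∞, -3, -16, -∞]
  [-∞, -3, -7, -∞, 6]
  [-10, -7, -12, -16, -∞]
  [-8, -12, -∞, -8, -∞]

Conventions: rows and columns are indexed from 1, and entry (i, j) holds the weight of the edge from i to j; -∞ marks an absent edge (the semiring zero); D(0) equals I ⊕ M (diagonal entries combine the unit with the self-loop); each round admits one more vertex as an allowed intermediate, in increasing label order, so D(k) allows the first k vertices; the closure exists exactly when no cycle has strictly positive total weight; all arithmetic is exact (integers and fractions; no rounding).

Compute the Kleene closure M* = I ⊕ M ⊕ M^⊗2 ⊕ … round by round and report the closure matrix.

D(0):
  [0, -2, -18, -6, 8]
  [-∞, 0, -3, -16, -∞]
  [-∞, -3, 0, -∞, 6]
  [-10, -7, -12, 0, -∞]
  [-8, -12, -∞, -8, 0]
D(1):
  [0, -2, -18, -6, 8]
  [-∞, 0, -3, -16, -∞]
  [-∞, -3, 0, -∞, 6]
  [-10, -7, -12, 0, -2]
  [-8, -10, -26, -8, 0]
D(2):
  [0, -2, -5, -6, 8]
  [-∞, 0, -3, -16, -∞]
  [-∞, -3, 0, -19, 6]
  [-10, -7, -10, 0, -2]
  [-8, -10, -13, -8, 0]
D(3):
  [0, -2, -5, -6, 8]
  [-∞, 0, -3, -16, 3]
  [-∞, -3, 0, -19, 6]
  [-10, -7, -10, 0, -2]
  [-8, -10, -13, -8, 0]
D(4):
  [0, -2, -5, -6, 8]
  [-26, 0, -3, -16, 3]
  [-29, -3, 0, -19, 6]
  [-10, -7, -10, 0, -2]
  [-8, -10, -13, -8, 0]
D(5):
  [0, -2, -5, 0, 8]
  [-5, 0, -3, -5, 3]
  [-2, -3, 0, -2, 6]
  [-10, -7, -10, 0, -2]
  [-8, -10, -13, -8, 0]
Answer: M* = [[0, -2, -5, 0, 8], [-5, 0, -3, -5, 3], [-2, -3, 0, -2, 6], [-10, -7, -10, 0, -2], [-8, -10, -13, -8, 0]]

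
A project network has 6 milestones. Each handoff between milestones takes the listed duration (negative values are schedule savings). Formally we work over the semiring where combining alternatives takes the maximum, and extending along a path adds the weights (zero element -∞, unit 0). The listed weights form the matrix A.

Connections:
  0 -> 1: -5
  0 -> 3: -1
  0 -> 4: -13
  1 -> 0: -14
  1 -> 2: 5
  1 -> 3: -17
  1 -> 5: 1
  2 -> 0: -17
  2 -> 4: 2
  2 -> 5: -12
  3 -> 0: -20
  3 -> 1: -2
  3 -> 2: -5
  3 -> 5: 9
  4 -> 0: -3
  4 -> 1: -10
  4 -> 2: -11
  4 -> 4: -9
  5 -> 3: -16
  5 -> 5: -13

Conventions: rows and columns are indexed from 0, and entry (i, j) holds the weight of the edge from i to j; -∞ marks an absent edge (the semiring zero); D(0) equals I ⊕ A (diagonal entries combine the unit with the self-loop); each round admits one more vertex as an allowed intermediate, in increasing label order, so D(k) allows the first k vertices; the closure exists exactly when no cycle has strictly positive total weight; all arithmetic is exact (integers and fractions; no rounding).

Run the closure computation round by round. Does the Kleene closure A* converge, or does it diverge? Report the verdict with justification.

D(0):
  [0, -5, -∞, -1, -13, -∞]
  [-14, 0, 5, -17, -∞, 1]
  [-17, -∞, 0, -∞, 2, -12]
  [-20, -2, -5, 0, -∞, 9]
  [-3, -10, -11, -∞, 0, -∞]
  [-∞, -∞, -∞, -16, -∞, 0]
D(1):
  [0, -5, -∞, -1, -13, -∞]
  [-14, 0, 5, -15, -27, 1]
  [-17, -22, 0, -18, 2, -12]
  [-20, -2, -5, 0, -33, 9]
  [-3, -8, -11, -4, 0, -∞]
  [-∞, -∞, -∞, -16, -∞, 0]
D(2):
  [0, -5, 0, -1, -13, -4]
  [-14, 0, 5, -15, -27, 1]
  [-17, -22, 0, -18, 2, -12]
  [-16, -2, 3, 0, -29, 9]
  [-3, -8, -3, -4, 0, -7]
  [-∞, -∞, -∞, -16, -∞, 0]
D(3):
  [0, -5, 0, -1, 2, -4]
  [-12, 0, 5, -13, 7, 1]
  [-17, -22, 0, -18, 2, -12]
  [-14, -2, 3, 0, 5, 9]
  [-3, -8, -3, -4, 0, -7]
  [-∞, -∞, -∞, -16, -∞, 0]
Detection: at round 4, diagonal entry (4, 4) turns strictly positive.
Key observation: the cycle 4->0->3->1->2->4 has total weight (-3) + (-1) + (-2) + 5 + 2, which is strictly positive.
Answer: DIVERGES — positive cycle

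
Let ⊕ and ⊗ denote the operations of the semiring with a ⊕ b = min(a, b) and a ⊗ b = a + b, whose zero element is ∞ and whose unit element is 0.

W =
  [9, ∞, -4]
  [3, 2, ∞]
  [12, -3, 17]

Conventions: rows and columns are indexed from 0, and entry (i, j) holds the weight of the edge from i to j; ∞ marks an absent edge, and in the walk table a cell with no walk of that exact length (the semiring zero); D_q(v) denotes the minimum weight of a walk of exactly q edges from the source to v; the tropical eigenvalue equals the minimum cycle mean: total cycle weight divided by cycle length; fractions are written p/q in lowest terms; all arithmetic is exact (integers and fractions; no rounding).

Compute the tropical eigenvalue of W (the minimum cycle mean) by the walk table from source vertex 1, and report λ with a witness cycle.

q=0: [∞, 0, ∞]
q=1: [3, 2, ∞]
q=2: [5, 4, -1]
q=3: [7, -4, 1]
Optimal cycle mean attained by: cycle 0->2->1->0, total (-4) + (-3) + 3, length 3.
Answer: λ = -4/3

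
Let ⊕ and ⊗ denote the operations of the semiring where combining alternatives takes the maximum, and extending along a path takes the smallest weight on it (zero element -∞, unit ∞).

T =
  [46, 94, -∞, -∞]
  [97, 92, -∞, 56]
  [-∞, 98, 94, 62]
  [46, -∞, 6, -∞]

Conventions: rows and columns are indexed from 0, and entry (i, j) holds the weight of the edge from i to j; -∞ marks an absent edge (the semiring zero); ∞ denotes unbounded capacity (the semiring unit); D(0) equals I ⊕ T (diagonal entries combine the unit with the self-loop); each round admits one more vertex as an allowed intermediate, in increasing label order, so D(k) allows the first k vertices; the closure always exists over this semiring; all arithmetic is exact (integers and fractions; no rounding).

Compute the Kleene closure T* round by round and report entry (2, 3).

D(0):
  [∞, 94, -∞, -∞]
  [97, ∞, -∞, 56]
  [-∞, 98, ∞, 62]
  [46, -∞, 6, ∞]
D(1):
  [∞, 94, -∞, -∞]
  [97, ∞, -∞, 56]
  [-∞, 98, ∞, 62]
  [46, 46, 6, ∞]
D(2):
  [∞, 94, -∞, 56]
  [97, ∞, -∞, 56]
  [97, 98, ∞, 62]
  [46, 46, 6, ∞]
D(3):
  [∞, 94, -∞, 56]
  [97, ∞, -∞, 56]
  [97, 98, ∞, 62]
  [46, 46, 6, ∞]
D(4):
  [∞, 94, 6, 56]
  [97, ∞, 6, 56]
  [97, 98, ∞, 62]
  [46, 46, 6, ∞]
Answer: T*[2][3] = 62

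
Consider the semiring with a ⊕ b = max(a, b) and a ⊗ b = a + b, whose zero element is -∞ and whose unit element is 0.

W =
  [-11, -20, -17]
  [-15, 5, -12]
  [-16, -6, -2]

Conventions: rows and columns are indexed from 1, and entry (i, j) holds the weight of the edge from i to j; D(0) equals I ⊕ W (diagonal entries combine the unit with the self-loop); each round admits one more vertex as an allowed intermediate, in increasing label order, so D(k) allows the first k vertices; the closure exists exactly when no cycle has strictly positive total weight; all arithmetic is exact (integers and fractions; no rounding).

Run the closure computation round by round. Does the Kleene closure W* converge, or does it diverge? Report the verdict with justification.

Detection: at round 0, diagonal entry (2, 2) turns strictly positive.
Key observation: the cycle 2->2 has total weight 5, which is strictly positive.
Answer: DIVERGES — positive cycle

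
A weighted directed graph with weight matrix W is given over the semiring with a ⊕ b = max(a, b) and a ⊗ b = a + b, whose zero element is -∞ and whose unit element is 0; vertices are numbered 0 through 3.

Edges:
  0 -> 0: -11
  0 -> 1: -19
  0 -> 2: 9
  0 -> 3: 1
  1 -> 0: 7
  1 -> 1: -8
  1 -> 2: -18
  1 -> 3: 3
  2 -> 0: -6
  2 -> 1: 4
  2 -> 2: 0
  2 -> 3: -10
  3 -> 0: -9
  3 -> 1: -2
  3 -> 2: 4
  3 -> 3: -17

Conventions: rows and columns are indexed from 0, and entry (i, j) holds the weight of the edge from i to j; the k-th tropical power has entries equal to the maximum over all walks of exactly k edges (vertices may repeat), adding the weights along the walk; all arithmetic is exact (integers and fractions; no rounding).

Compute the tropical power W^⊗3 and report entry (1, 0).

W^⊗2:
  [3, 13, 9, -1]
  [-1, 1, 16, 8]
  [11, 4, 3, 7]
  [5, 8, 4, 1]
W^⊗3:
  [20, 13, 12, 16]
  [10, 20, 16, 6]
  [11, 7, 20, 12]
  [15, 8, 14, 11]
Key observation: the optimum is the walk 1->0->2->0, with weight 7 + 9 + (-6) = 10.
Optimal value attained by: walk 1->0->2->0.
Answer: (W^⊗3)[1][0] = 10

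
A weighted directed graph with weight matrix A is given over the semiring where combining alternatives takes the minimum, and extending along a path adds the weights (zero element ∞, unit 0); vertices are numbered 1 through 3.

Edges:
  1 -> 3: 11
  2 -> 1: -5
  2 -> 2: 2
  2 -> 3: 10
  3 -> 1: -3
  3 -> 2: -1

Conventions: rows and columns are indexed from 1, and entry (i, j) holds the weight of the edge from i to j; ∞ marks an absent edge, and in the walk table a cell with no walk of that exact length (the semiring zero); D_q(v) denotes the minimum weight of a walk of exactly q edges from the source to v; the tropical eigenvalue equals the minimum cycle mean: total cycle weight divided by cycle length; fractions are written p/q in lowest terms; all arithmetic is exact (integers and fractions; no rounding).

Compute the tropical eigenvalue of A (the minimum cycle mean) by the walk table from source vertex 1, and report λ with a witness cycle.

q=0: [0, ∞, ∞]
q=1: [∞, ∞, 11]
q=2: [8, 10, ∞]
q=3: [5, 12, 19]
Optimal cycle mean attained by: cycle 1->3->2->1, total 11 + (-1) + (-5), length 3.
Answer: λ = 5/3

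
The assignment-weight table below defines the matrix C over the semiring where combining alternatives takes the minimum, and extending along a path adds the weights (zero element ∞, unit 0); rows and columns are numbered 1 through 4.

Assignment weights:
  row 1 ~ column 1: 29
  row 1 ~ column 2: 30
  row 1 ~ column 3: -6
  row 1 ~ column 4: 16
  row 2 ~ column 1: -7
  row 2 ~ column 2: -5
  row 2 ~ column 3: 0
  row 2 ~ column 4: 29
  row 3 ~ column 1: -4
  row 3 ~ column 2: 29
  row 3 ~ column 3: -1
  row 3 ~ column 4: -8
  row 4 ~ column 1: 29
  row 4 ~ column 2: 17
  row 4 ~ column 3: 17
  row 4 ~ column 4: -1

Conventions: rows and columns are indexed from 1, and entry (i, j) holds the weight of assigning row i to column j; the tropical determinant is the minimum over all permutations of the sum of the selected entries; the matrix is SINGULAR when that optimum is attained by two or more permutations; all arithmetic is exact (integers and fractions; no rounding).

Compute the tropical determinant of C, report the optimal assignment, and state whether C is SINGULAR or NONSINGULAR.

σ = (1, 2, 3, 4): 29 + (-5) + (-1) + (-1) = 22
σ = (1, 2, 4, 3): 29 + (-5) + (-8) + 17 = 33
σ = (1, 3, 2, 4): 29 + 0 + 29 + (-1) = 57
σ = (1, 3, 4, 2): 29 + 0 + (-8) + 17 = 38
σ = (1, 4, 2, 3): 29 + 29 + 29 + 17 = 104
σ = (1, 4, 3, 2): 29 + 29 + (-1) + 17 = 74
σ = (2, 1, 3, 4): 30 + (-7) + (-1) + (-1) = 21
σ = (2, 1, 4, 3): 30 + (-7) + (-8) + 17 = 32
σ = (2, 3, 1, 4): 30 + 0 + (-4) + (-1) = 25
σ = (2, 3, 4, 1): 30 + 0 + (-8) + 29 = 51
σ = (2, 4, 1, 3): 30 + 29 + (-4) + 17 = 72
σ = (2, 4, 3, 1): 30 + 29 + (-1) + 29 = 87
σ = (3, 1, 2, 4): (-6) + (-7) + 29 + (-1) = 15
σ = (3, 1, 4, 2): (-6) + (-7) + (-8) + 17 = -4
σ = (3, 2, 1, 4): (-6) + (-5) + (-4) + (-1) = -16
σ = (3, 2, 4, 1): (-6) + (-5) + (-8) + 29 = 10
σ = (3, 4, 1, 2): (-6) + 29 + (-4) + 17 = 36
σ = (3, 4, 2, 1): (-6) + 29 + 29 + 29 = 81
σ = (4, 1, 2, 3): 16 + (-7) + 29 + 17 = 55
σ = (4, 1, 3, 2): 16 + (-7) + (-1) + 17 = 25
σ = (4, 2, 1, 3): 16 + (-5) + (-4) + 17 = 24
σ = (4, 2, 3, 1): 16 + (-5) + (-1) + 29 = 39
σ = (4, 3, 1, 2): 16 + 0 + (-4) + 17 = 29
σ = (4, 3, 2, 1): 16 + 0 + 29 + 29 = 74
Optimal value attained by: σ = (3, 2, 1, 4).
Answer: det⊕(C) = -16; verdict: NONSINGULAR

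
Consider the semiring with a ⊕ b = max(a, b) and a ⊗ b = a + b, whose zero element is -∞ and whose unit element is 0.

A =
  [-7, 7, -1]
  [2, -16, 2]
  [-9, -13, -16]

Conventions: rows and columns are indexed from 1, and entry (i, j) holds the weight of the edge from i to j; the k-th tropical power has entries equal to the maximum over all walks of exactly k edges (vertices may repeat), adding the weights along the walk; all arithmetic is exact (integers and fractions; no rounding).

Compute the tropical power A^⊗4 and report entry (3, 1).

A^⊗2:
  [9, 0, 9]
  [-5, 9, 1]
  [-11, -2, -10]
A^⊗3:
  [2, 16, 8]
  [11, 2, 11]
  [0, -4, 0]
A^⊗4:
  [18, 9, 18]
  [4, 18, 10]
  [-2, 7, -1]
Key observation: the optimum is the walk 3->2->1->2->1, with weight (-13) + 2 + 7 + 2 = -2.
Optimal value attained by: walk 3->2->1->2->1.
Answer: (A^⊗4)[3][1] = -2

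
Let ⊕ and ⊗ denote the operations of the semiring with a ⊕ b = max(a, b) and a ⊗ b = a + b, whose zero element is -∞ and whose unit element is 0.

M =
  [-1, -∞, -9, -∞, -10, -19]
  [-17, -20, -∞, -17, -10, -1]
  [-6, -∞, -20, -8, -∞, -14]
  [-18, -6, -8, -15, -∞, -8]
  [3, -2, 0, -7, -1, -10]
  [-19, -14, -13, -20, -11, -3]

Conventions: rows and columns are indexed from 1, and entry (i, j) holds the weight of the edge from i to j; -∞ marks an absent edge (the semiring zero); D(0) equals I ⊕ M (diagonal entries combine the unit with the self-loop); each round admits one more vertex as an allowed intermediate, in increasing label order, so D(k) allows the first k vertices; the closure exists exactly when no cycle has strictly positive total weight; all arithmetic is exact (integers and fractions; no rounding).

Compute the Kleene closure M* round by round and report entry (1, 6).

D(0):
  [0, -∞, -9, -∞, -10, -19]
  [-17, 0, -∞, -17, -10, -1]
  [-6, -∞, 0, -8, -∞, -14]
  [-18, -6, -8, 0, -∞, -8]
  [3, -2, 0, -7, 0, -10]
  [-19, -14, -13, -20, -11, 0]
D(1):
  [0, -∞, -9, -∞, -10, -19]
  [-17, 0, -26, -17, -10, -1]
  [-6, -∞, 0, -8, -16, -14]
  [-18, -6, -8, 0, -28, -8]
  [3, -2, 0, -7, 0, -10]
  [-19, -14, -13, -20, -11, 0]
D(2):
  [0, -∞, -9, -∞, -10, -19]
  [-17, 0, -26, -17, -10, -1]
  [-6, -∞, 0, -8, -16, -14]
  [-18, -6, -8, 0, -16, -7]
  [3, -2, 0, -7, 0, -3]
  [-19, -14, -13, -20, -11, 0]
D(3):
  [0, -∞, -9, -17, -10, -19]
  [-17, 0, -26, -17, -10, -1]
  [-6, -∞, 0, -8, -16, -14]
  [-14, -6, -8, 0, -16, -7]
  [3, -2, 0, -7, 0, -3]
  [-19, -14, -13, -20, -11, 0]
D(4):
  [0, -23, -9, -17, -10, -19]
  [-17, 0, -25, -17, -10, -1]
  [-6, -14, 0, -8, -16, -14]
  [-14, -6, -8, 0, -16, -7]
  [3, -2, 0, -7, 0, -3]
  [-19, -14, -13, -20, -11, 0]
D(5):
  [0, -12, -9, -17, -10, -13]
  [-7, 0, -10, -17, -10, -1]
  [-6, -14, 0, -8, -16, -14]
  [-13, -6, -8, 0, -16, -7]
  [3, -2, 0, -7, 0, -3]
  [-8, -13, -11, -18, -11, 0]
D(6):
  [0, -12, -9, -17, -10, -13]
  [-7, 0, -10, -17, -10, -1]
  [-6, -14, 0, -8, -16, -14]
  [-13, -6, -8, 0, -16, -7]
  [3, -2, 0, -7, 0, -3]
  [-8, -13, -11, -18, -11, 0]
Answer: M*[1][6] = -13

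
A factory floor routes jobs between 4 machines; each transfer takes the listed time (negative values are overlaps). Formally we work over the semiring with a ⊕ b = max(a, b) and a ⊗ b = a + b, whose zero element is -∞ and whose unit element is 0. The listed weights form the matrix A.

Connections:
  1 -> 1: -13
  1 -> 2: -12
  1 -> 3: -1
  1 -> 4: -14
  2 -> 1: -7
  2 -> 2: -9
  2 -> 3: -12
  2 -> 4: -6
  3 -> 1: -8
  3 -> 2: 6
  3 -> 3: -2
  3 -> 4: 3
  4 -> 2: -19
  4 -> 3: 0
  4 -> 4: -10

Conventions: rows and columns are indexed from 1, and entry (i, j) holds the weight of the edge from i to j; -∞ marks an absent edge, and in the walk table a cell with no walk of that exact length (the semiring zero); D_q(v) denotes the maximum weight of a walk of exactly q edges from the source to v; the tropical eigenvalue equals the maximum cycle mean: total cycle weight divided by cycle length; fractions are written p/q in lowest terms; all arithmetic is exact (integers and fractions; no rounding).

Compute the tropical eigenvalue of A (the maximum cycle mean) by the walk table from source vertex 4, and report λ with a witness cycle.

q=0: [-∞, -∞, -∞, 0]
q=1: [-∞, -19, 0, -10]
q=2: [-8, 6, -2, 3]
q=3: [-1, 4, 3, 1]
q=4: [-3, 9, 1, 6]
Optimal cycle mean attained by: cycle 3->4->3, total 3 + 0, length 2.
Answer: λ = 3/2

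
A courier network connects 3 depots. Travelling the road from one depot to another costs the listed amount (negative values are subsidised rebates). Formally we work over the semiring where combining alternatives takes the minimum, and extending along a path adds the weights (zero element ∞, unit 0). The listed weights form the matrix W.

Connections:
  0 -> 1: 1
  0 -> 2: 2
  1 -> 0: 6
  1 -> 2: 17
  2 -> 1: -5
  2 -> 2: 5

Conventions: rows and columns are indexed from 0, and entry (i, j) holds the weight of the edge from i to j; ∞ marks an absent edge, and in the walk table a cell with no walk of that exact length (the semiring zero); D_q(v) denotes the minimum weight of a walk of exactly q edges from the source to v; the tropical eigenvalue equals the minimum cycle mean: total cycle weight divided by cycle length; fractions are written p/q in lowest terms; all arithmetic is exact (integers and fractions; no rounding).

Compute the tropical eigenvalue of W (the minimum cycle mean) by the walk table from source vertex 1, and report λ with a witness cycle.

q=0: [∞, 0, ∞]
q=1: [6, ∞, 17]
q=2: [∞, 7, 8]
q=3: [13, 3, 13]
Optimal cycle mean attained by: cycle 0->2->1->0, total 2 + (-5) + 6, length 3.
Answer: λ = 1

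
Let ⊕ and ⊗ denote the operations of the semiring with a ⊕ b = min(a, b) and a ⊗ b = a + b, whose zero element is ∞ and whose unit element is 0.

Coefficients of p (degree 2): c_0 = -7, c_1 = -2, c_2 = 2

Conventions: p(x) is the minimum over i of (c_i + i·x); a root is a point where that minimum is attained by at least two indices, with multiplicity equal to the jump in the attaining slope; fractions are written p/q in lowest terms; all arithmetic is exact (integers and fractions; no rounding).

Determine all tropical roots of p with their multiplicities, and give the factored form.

hull edge (i=0, c=-7) to (i=2, c=2): slope 9/2, span 2
Factored form: p(x) = 2 ⊗ (x ⊕ (-9/2)) ⊗ (x ⊕ (-9/2))
Answer: roots = -9/2 (mult 2)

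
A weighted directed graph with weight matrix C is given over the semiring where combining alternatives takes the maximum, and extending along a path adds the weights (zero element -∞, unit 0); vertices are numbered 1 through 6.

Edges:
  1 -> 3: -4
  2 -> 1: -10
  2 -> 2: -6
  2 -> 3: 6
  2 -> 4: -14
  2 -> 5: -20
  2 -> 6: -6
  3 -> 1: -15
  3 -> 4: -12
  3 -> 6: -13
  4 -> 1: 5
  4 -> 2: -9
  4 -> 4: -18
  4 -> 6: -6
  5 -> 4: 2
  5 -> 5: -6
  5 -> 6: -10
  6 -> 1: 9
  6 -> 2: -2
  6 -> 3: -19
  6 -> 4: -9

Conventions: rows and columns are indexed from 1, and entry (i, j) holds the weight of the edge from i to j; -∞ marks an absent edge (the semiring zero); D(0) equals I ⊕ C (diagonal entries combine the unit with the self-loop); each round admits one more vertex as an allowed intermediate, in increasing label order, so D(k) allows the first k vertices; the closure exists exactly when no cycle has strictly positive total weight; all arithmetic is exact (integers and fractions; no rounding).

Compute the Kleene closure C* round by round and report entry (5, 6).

D(0):
  [0, -∞, -4, -∞, -∞, -∞]
  [-10, 0, 6, -14, -20, -6]
  [-15, -∞, 0, -12, -∞, -13]
  [5, -9, -∞, 0, -∞, -6]
  [-∞, -∞, -∞, 2, 0, -10]
  [9, -2, -19, -9, -∞, 0]
D(1):
  [0, -∞, -4, -∞, -∞, -∞]
  [-10, 0, 6, -14, -20, -6]
  [-15, -∞, 0, -12, -∞, -13]
  [5, -9, 1, 0, -∞, -6]
  [-∞, -∞, -∞, 2, 0, -10]
  [9, -2, 5, -9, -∞, 0]
D(2):
  [0, -∞, -4, -∞, -∞, -∞]
  [-10, 0, 6, -14, -20, -6]
  [-15, -∞, 0, -12, -∞, -13]
  [5, -9, 1, 0, -29, -6]
  [-∞, -∞, -∞, 2, 0, -10]
  [9, -2, 5, -9, -22, 0]
D(3):
  [0, -∞, -4, -16, -∞, -17]
  [-9, 0, 6, -6, -20, -6]
  [-15, -∞, 0, -12, -∞, -13]
  [5, -9, 1, 0, -29, -6]
  [-∞, -∞, -∞, 2, 0, -10]
  [9, -2, 5, -7, -22, 0]
D(4):
  [0, -25, -4, -16, -45, -17]
  [-1, 0, 6, -6, -20, -6]
  [-7, -21, 0, -12, -41, -13]
  [5, -9, 1, 0, -29, -6]
  [7, -7, 3, 2, 0, -4]
  [9, -2, 5, -7, -22, 0]
D(5):
  [0, -25, -4, -16, -45, -17]
  [-1, 0, 6, -6, -20, -6]
  [-7, -21, 0, -12, -41, -13]
  [5, -9, 1, 0, -29, -6]
  [7, -7, 3, 2, 0, -4]
  [9, -2, 5, -7, -22, 0]
D(6):
  [0, -19, -4, -16, -39, -17]
  [3, 0, 6, -6, -20, -6]
  [-4, -15, 0, -12, -35, -13]
  [5, -8, 1, 0, -28, -6]
  [7, -6, 3, 2, 0, -4]
  [9, -2, 5, -7, -22, 0]
Answer: C*[5][6] = -4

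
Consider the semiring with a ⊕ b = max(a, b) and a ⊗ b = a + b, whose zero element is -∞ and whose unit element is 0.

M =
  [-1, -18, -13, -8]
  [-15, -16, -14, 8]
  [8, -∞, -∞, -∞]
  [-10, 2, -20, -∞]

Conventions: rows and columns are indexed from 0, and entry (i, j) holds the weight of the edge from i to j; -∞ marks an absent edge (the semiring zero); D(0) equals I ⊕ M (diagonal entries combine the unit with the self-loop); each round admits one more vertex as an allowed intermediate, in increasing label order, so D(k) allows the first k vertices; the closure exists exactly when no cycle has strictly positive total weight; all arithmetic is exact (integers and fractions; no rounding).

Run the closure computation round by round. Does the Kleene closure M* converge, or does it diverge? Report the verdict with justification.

D(0):
  [0, -18, -13, -8]
  [-15, 0, -14, 8]
  [8, -∞, 0, -∞]
  [-10, 2, -20, 0]
D(1):
  [0, -18, -13, -8]
  [-15, 0, -14, 8]
  [8, -10, 0, 0]
  [-10, 2, -20, 0]
Detection: at round 2, diagonal entry (3, 3) turns strictly positive.
Key observation: the cycle 3->1->3 has total weight 2 + 8, which is strictly positive.
Answer: DIVERGES — positive cycle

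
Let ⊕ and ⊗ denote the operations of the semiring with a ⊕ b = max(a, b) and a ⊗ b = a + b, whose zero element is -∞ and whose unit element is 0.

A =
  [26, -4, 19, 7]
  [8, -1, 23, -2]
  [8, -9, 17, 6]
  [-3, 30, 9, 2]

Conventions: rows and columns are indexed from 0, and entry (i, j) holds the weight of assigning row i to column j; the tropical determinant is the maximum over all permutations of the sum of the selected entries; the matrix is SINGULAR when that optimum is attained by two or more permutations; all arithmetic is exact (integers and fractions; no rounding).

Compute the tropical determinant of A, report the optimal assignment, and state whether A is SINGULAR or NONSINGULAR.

σ = (0, 1, 2, 3): 26 + (-1) + 17 + 2 = 44
σ = (0, 1, 3, 2): 26 + (-1) + 6 + 9 = 40
σ = (0, 2, 1, 3): 26 + 23 + (-9) + 2 = 42
σ = (0, 2, 3, 1): 26 + 23 + 6 + 30 = 85
σ = (0, 3, 1, 2): 26 + (-2) + (-9) + 9 = 24
σ = (0, 3, 2, 1): 26 + (-2) + 17 + 30 = 71
σ = (1, 0, 2, 3): (-4) + 8 + 17 + 2 = 23
σ = (1, 0, 3, 2): (-4) + 8 + 6 + 9 = 19
σ = (1, 2, 0, 3): (-4) + 23 + 8 + 2 = 29
σ = (1, 2, 3, 0): (-4) + 23 + 6 + (-3) = 22
σ = (1, 3, 0, 2): (-4) + (-2) + 8 + 9 = 11
σ = (1, 3, 2, 0): (-4) + (-2) + 17 + (-3) = 8
σ = (2, 0, 1, 3): 19 + 8 + (-9) + 2 = 20
σ = (2, 0, 3, 1): 19 + 8 + 6 + 30 = 63
σ = (2, 1, 0, 3): 19 + (-1) + 8 + 2 = 28
σ = (2, 1, 3, 0): 19 + (-1) + 6 + (-3) = 21
σ = (2, 3, 0, 1): 19 + (-2) + 8 + 30 = 55
σ = (2, 3, 1, 0): 19 + (-2) + (-9) + (-3) = 5
σ = (3, 0, 1, 2): 7 + 8 + (-9) + 9 = 15
σ = (3, 0, 2, 1): 7 + 8 + 17 + 30 = 62
σ = (3, 1, 0, 2): 7 + (-1) + 8 + 9 = 23
σ = (3, 1, 2, 0): 7 + (-1) + 17 + (-3) = 20
σ = (3, 2, 0, 1): 7 + 23 + 8 + 30 = 68
σ = (3, 2, 1, 0): 7 + 23 + (-9) + (-3) = 18
Optimal value attained by: σ = (0, 2, 3, 1).
Answer: det⊕(A) = 85; verdict: NONSINGULAR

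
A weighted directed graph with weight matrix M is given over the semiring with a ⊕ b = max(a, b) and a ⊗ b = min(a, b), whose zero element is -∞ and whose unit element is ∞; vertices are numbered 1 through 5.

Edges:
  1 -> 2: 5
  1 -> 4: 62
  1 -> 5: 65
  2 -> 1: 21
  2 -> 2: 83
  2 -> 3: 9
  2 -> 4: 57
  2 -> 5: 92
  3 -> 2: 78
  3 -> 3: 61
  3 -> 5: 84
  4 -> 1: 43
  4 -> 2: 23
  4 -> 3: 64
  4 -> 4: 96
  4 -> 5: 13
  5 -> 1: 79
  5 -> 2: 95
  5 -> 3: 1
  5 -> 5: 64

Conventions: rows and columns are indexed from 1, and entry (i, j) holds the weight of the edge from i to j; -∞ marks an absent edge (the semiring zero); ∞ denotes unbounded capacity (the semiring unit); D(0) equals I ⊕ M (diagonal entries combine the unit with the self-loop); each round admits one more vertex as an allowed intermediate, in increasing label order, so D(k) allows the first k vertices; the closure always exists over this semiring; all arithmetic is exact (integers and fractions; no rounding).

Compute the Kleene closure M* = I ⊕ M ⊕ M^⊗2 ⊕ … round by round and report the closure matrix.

D(0):
  [∞, 5, -∞, 62, 65]
  [21, ∞, 9, 57, 92]
  [-∞, 78, ∞, -∞, 84]
  [43, 23, 64, ∞, 13]
  [79, 95, 1, -∞, ∞]
D(1):
  [∞, 5, -∞, 62, 65]
  [21, ∞, 9, 57, 92]
  [-∞, 78, ∞, -∞, 84]
  [43, 23, 64, ∞, 43]
  [79, 95, 1, 62, ∞]
D(2):
  [∞, 5, 5, 62, 65]
  [21, ∞, 9, 57, 92]
  [21, 78, ∞, 57, 84]
  [43, 23, 64, ∞, 43]
  [79, 95, 9, 62, ∞]
D(3):
  [∞, 5, 5, 62, 65]
  [21, ∞, 9, 57, 92]
  [21, 78, ∞, 57, 84]
  [43, 64, 64, ∞, 64]
  [79, 95, 9, 62, ∞]
D(4):
  [∞, 62, 62, 62, 65]
  [43, ∞, 57, 57, 92]
  [43, 78, ∞, 57, 84]
  [43, 64, 64, ∞, 64]
  [79, 95, 62, 62, ∞]
D(5):
  [∞, 65, 62, 62, 65]
  [79, ∞, 62, 62, 92]
  [79, 84, ∞, 62, 84]
  [64, 64, 64, ∞, 64]
  [79, 95, 62, 62, ∞]
Answer: M* = [[∞, 65, 62, 62, 65], [79, ∞, 62, 62, 92], [79, 84, ∞, 62, 84], [64, 64, 64, ∞, 64], [79, 95, 62, 62, ∞]]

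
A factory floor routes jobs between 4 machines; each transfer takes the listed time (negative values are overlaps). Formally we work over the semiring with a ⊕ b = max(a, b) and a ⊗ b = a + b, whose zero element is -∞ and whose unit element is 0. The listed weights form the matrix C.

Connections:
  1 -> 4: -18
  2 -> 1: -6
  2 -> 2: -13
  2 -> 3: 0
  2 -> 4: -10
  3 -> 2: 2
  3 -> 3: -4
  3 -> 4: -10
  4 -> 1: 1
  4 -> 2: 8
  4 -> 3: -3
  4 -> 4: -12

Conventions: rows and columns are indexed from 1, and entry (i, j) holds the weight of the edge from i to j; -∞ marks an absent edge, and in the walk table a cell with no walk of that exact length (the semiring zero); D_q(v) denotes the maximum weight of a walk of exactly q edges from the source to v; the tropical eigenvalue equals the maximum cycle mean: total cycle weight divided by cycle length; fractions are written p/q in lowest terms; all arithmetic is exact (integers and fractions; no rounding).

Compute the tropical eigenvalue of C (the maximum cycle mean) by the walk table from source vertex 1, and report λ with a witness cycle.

q=0: [0, -∞, -∞, -∞]
q=1: [-∞, -∞, -∞, -18]
q=2: [-17, -10, -21, -30]
q=3: [-16, -19, -10, -20]
q=4: [-19, -8, -14, -20]
Optimal cycle mean attained by: cycle 2->3->2, total 0 + 2, length 2.
Answer: λ = 1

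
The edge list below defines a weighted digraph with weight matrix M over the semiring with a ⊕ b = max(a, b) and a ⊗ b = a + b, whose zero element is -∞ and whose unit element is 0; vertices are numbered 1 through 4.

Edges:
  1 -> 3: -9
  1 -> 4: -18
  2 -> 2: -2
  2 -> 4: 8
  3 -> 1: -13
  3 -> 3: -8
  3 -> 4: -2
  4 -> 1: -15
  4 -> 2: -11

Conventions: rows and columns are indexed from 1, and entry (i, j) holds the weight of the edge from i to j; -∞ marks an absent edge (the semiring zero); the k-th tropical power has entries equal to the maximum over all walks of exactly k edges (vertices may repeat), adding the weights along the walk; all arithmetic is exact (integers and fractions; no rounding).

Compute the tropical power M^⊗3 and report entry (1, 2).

M^⊗2:
  [-22, -29, -17, -11]
  [-7, -3, -∞, 6]
  [-17, -13, -16, -10]
  [-∞, -13, -24, -3]
M^⊗3:
  [-26, -22, -25, -19]
  [-9, -5, -16, 5]
  [-25, -15, -24, -5]
  [-18, -14, -32, -5]
Key observation: the optimum is the walk 1->3->4->2, with weight (-9) + (-2) + (-11) = -22.
Optimal value attained by: walk 1->3->4->2.
Answer: (M^⊗3)[1][2] = -22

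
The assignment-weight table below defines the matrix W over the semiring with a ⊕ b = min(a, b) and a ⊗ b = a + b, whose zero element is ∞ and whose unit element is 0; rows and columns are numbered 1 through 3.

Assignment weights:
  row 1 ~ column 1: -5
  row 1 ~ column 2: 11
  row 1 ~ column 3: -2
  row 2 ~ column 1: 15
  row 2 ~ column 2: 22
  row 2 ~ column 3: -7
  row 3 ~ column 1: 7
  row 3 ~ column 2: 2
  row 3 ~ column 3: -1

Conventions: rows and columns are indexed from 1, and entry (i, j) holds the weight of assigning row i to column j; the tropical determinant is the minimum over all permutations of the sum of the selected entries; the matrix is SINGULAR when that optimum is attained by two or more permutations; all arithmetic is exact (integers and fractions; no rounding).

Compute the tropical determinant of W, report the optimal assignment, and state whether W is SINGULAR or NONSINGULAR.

σ = (1, 2, 3): (-5) + 22 + (-1) = 16
σ = (1, 3, 2): (-5) + (-7) + 2 = -10
σ = (2, 1, 3): 11 + 15 + (-1) = 25
σ = (2, 3, 1): 11 + (-7) + 7 = 11
σ = (3, 1, 2): (-2) + 15 + 2 = 15
σ = (3, 2, 1): (-2) + 22 + 7 = 27
Optimal value attained by: σ = (1, 3, 2).
Answer: det⊕(W) = -10; verdict: NONSINGULAR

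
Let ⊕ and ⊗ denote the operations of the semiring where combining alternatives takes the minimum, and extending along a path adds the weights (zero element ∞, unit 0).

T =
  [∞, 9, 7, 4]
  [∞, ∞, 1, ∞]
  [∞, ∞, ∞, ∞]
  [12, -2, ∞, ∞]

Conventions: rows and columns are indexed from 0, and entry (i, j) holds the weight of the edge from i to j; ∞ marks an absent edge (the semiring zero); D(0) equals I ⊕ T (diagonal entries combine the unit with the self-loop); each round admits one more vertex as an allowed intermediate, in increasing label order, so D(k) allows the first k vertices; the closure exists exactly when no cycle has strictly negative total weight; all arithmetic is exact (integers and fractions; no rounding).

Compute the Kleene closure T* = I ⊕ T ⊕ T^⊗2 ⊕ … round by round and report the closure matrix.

D(0):
  [0, 9, 7, 4]
  [∞, 0, 1, ∞]
  [∞, ∞, 0, ∞]
  [12, -2, ∞, 0]
D(1):
  [0, 9, 7, 4]
  [∞, 0, 1, ∞]
  [∞, ∞, 0, ∞]
  [12, -2, 19, 0]
D(2):
  [0, 9, 7, 4]
  [∞, 0, 1, ∞]
  [∞, ∞, 0, ∞]
  [12, -2, -1, 0]
D(3):
  [0, 9, 7, 4]
  [∞, 0, 1, ∞]
  [∞, ∞, 0, ∞]
  [12, -2, -1, 0]
D(4):
  [0, 2, 3, 4]
  [∞, 0, 1, ∞]
  [∞, ∞, 0, ∞]
  [12, -2, -1, 0]
Answer: T* = [[0, 2, 3, 4], [∞, 0, 1, ∞], [∞, ∞, 0, ∞], [12, -2, -1, 0]]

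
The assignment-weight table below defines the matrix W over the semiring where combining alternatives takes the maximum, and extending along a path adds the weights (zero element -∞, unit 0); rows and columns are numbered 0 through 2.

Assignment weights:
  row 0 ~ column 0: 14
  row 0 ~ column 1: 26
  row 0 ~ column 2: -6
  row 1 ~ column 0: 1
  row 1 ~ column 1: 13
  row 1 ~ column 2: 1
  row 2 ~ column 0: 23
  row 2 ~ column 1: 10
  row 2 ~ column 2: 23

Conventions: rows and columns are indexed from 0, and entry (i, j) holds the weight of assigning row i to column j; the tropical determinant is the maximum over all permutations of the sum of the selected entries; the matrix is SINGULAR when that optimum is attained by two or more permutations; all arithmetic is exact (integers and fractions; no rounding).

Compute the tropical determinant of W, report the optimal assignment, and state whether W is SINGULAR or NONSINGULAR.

σ = (0, 1, 2): 14 + 13 + 23 = 50
σ = (0, 2, 1): 14 + 1 + 10 = 25
σ = (1, 0, 2): 26 + 1 + 23 = 50
σ = (1, 2, 0): 26 + 1 + 23 = 50
σ = (2, 0, 1): (-6) + 1 + 10 = 5
σ = (2, 1, 0): (-6) + 13 + 23 = 30
Optimal value attained by: σ = (0, 1, 2).
Answer: det⊕(W) = 50; verdict: SINGULAR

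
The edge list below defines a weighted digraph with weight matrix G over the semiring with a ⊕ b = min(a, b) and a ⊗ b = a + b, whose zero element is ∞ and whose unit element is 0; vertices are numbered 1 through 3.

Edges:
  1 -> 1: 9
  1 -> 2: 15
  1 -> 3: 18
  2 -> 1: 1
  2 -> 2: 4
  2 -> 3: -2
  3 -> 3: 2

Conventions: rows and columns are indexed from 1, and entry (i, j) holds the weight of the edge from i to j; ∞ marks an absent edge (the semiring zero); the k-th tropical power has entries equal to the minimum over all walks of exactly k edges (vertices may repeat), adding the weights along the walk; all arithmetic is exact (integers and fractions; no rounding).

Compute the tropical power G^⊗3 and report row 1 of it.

G^⊗2:
  [16, 19, 13]
  [5, 8, 0]
  [∞, ∞, 4]
G^⊗3:
  [20, 23, 15]
  [9, 12, 2]
  [∞, ∞, 6]
Answer: row 1 of G^⊗3 = [20, 23, 15]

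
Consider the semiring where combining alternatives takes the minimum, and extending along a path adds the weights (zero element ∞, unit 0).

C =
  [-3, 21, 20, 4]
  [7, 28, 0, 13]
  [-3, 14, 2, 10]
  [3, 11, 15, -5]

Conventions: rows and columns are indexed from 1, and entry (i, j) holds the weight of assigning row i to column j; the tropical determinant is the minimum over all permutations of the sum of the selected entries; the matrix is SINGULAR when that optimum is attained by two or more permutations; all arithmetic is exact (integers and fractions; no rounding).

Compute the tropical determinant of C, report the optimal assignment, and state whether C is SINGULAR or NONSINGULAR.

σ = (1, 2, 3, 4): (-3) + 28 + 2 + (-5) = 22
σ = (1, 2, 4, 3): (-3) + 28 + 10 + 15 = 50
σ = (1, 3, 2, 4): (-3) + 0 + 14 + (-5) = 6
σ = (1, 3, 4, 2): (-3) + 0 + 10 + 11 = 18
σ = (1, 4, 2, 3): (-3) + 13 + 14 + 15 = 39
σ = (1, 4, 3, 2): (-3) + 13 + 2 + 11 = 23
σ = (2, 1, 3, 4): 21 + 7 + 2 + (-5) = 25
σ = (2, 1, 4, 3): 21 + 7 + 10 + 15 = 53
σ = (2, 3, 1, 4): 21 + 0 + (-3) + (-5) = 13
σ = (2, 3, 4, 1): 21 + 0 + 10 + 3 = 34
σ = (2, 4, 1, 3): 21 + 13 + (-3) + 15 = 46
σ = (2, 4, 3, 1): 21 + 13 + 2 + 3 = 39
σ = (3, 1, 2, 4): 20 + 7 + 14 + (-5) = 36
σ = (3, 1, 4, 2): 20 + 7 + 10 + 11 = 48
σ = (3, 2, 1, 4): 20 + 28 + (-3) + (-5) = 40
σ = (3, 2, 4, 1): 20 + 28 + 10 + 3 = 61
σ = (3, 4, 1, 2): 20 + 13 + (-3) + 11 = 41
σ = (3, 4, 2, 1): 20 + 13 + 14 + 3 = 50
σ = (4, 1, 2, 3): 4 + 7 + 14 + 15 = 40
σ = (4, 1, 3, 2): 4 + 7 + 2 + 11 = 24
σ = (4, 2, 1, 3): 4 + 28 + (-3) + 15 = 44
σ = (4, 2, 3, 1): 4 + 28 + 2 + 3 = 37
σ = (4, 3, 1, 2): 4 + 0 + (-3) + 11 = 12
σ = (4, 3, 2, 1): 4 + 0 + 14 + 3 = 21
Optimal value attained by: σ = (1, 3, 2, 4).
Answer: det⊕(C) = 6; verdict: NONSINGULAR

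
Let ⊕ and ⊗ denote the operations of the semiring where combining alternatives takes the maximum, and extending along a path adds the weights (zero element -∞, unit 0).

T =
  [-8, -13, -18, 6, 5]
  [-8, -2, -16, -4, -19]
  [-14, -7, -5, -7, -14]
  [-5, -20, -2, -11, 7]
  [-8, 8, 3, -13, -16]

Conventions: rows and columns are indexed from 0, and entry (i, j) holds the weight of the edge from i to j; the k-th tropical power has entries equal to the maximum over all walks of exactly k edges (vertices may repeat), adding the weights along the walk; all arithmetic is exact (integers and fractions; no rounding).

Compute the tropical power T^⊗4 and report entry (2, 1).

T^⊗2:
  [1, 13, 8, -2, 13]
  [-9, -4, -6, -2, 3]
  [-12, -6, -9, -8, 0]
  [-1, 15, 10, 1, 0]
  [0, 6, -2, 4, -3]
T^⊗3:
  [5, 21, 16, 9, 6]
  [-5, 11, 6, -3, 5]
  [-8, 8, 3, -6, -1]
  [7, 13, 5, 11, 8]
  [-1, 5, 2, 6, 11]
T^⊗4:
  [13, 19, 11, 17, 16]
  [3, 13, 8, 7, 4]
  [0, 7, 2, 4, 1]
  [6, 16, 11, 13, 18]
  [3, 19, 14, 5, 13]
Key observation: the optimum is the walk 2->0->3->4->1, with weight (-14) + 6 + 7 + 8 = 7.
Optimal value attained by: walk 2->0->3->4->1.
Answer: (T^⊗4)[2][1] = 7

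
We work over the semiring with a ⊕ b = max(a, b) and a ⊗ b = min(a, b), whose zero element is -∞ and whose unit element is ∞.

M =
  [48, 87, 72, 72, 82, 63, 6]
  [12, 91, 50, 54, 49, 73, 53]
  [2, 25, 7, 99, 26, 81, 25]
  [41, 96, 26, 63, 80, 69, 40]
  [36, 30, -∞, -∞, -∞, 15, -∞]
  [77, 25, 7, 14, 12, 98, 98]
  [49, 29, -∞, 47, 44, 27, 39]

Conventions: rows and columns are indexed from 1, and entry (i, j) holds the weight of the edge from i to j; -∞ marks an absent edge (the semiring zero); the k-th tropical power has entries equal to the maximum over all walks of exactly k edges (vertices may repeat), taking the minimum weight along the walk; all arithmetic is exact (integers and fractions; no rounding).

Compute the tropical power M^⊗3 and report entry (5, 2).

M^⊗2:
  [63, 87, 50, 72, 72, 73, 63]
  [73, 91, 50, 54, 54, 73, 73]
  [77, 96, 26, 63, 80, 81, 81]
  [69, 91, 50, 63, 63, 73, 69]
  [36, 36, 36, 36, 36, 36, 30]
  [77, 77, 72, 72, 77, 98, 98]
  [48, 49, 49, 49, 49, 49, 40]
M^⊗3:
  [73, 87, 63, 63, 72, 73, 73]
  [73, 91, 72, 72, 73, 73, 73]
  [77, 91, 72, 72, 77, 81, 81]
  [73, 91, 69, 69, 69, 73, 73]
  [36, 36, 36, 36, 36, 36, 36]
  [77, 77, 72, 72, 77, 98, 98]
  [49, 49, 49, 49, 49, 49, 49]
Key observation: the optimum is the walk 5->1->2->2, with weight 36 min 87 min 91 = 36.
Optimal value attained by: walk 5->1->2->2.
Answer: (M^⊗3)[5][2] = 36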